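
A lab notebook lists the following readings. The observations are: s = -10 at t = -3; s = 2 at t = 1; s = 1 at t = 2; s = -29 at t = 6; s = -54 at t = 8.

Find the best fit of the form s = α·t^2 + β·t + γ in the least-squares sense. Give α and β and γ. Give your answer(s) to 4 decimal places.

α = -1.0131, β = 1.0148, γ = 2.2566

Setting ∂/∂α … = 0 gives: 5490·α + 710·β + 114·γ = -4584;  710·α + 114·β + 14·γ = -572;  114·α + 14·β + 5·γ = -90.
Solving the 3×3 system (Gaussian elimination) gives α = -40211/39692, β = 40281/39692, γ = 22392/9923.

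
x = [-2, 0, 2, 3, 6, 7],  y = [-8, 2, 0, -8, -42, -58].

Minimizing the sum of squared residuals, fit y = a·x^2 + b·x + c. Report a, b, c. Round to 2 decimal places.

Setting ∂/∂a … = 0 gives: 3810·a + 586·b + 102·c = -4458;  586·a + 102·b + 16·c = -666;  102·a + 16·b + 6·c = -114.
(Σx^2·x^2 = 3810, Σx^2·x = 586, Σx^2 = 102, Σx·x = 102, Σx = 16, Σ1 = 6, Σx^2·y = -4458, Σx·y = -666, Σy = -114.)
Inverting the 3×3 Gram matrix, [a, b, c]ᵀ = [-8963/6145, 9942/6145, 9104/6145]ᵀ.

a = -1.46, b = 1.62, c = 1.48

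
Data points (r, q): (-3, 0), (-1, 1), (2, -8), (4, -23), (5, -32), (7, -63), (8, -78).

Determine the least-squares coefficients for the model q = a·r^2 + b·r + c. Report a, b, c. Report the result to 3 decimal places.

a = -0.957, b = -2.241, c = 1.001

From the data, Σr^2·r^2 = 7476, Σr^2·r = 1024, Σr^2 = 168, Σr·r = 168, Σr = 22, Σ1 = 7.
For Xᵀq: Σr^2·q = -9278, Σr·q = -1334, Σq = -203.
Solving the 3×3 system (Gaussian elimination) gives a = -79055/82642, b = -13228/5903, c = 41367/41321.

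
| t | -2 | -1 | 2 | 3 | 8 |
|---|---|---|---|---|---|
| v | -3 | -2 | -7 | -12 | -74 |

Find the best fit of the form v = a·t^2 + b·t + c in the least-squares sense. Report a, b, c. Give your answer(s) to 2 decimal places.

a = -1.05, b = -0.76, c = -0.94

AᵀA·[a, b, c]ᵀ = Aᵀv reads: 4210·a + 538·b + 82·c = -4886;  538·a + 82·b + 10·c = -634;  82·a + 10·b + 5·c = -98.
Inverting the 3×3 Gram matrix, [a, b, c]ᵀ = [-24671/23604, -17929/23604, -264/281]ᵀ.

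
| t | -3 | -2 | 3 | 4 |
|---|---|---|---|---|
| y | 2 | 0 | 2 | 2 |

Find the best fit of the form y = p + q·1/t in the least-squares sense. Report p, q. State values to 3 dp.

p = 1.605, q = 1.686

The normal system MᵀM·[p, q]ᵀ = Mᵀy is [[4, -1/4]; [-1/4, 77/144]]·[p, q]ᵀ = [6, 1/2]ᵀ.
det = 4·(77/144) − (-1/4)² = 299/144.
p = (6·(77/144) − (-1/4)·(1/2))/(299/144) = 480/299; q = (4·(1/2) − (-1/4)·6)/(299/144) = 504/299.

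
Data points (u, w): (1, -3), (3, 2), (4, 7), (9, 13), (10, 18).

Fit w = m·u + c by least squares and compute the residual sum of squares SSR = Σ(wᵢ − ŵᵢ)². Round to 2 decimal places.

SSR = 12.65

Forming XᵀX = [[207, 27]; [27, 5]] and Xᵀw = [328, 37]ᵀ gives XᵀX·[m, c]ᵀ = Xᵀw.
Determinant 207·5 − 27² = 306.
m = (328·5 − 27·37)/306 = 641/306; c = (207·37 − 27·328)/306 = -133/34.
Residuals: -181/153, -19/51, 775/306, -33/17, 295/306; SSR = 3871/306.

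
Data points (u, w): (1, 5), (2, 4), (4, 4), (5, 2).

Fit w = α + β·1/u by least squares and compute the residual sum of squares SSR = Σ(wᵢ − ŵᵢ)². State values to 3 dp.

From the data, Σ1 = 4, Σ1/u = 39/20, Σ1/u·1/u = 541/400.
Moment sums: Σw = 15, Σ1/u·w = 42/5.
Normal equations: [[4, 39/20]; [39/20, 541/400]]·[α, β]ᵀ = [15, 42/5]ᵀ.
det = 4·(541/400) − (39/20)² = 643/400.
α = (15·(541/400) − (39/20)·(42/5))/(643/400) = 1563/643; β = (4·(42/5) − (39/20)·15)/(643/400) = 1740/643.
Residuals: -88/643, 139/643, 574/643, -625/643; SSR = 1162/643.

SSR = 1.807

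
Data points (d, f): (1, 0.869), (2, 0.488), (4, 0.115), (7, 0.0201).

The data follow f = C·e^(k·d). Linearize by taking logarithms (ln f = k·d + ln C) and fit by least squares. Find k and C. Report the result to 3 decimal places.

Linearized form: ln f = k·d + ln C. From the 4 transformed points,
Σd = 14.0000, Σ(d)² = 70.0000, Σln f = -6.9277, Σd·ln f = -37.5758.
Equations: 70.0000·k + 14.0000·ln C = -37.5758;  14.0000·k + 4·ln C = -6.9277.
Δ = 70.0000·4 − (14.0000)² = 84.0000; k = (-37.5758·4 − 14.0000·-6.9277)/84.0000 = -0.63471, ln C = (70.0000·-6.9277 − 14.0000·-37.5758)/84.0000 = 0.48955, so C = exp(0.48955) = 1.63158.

k = -0.635, C = 1.632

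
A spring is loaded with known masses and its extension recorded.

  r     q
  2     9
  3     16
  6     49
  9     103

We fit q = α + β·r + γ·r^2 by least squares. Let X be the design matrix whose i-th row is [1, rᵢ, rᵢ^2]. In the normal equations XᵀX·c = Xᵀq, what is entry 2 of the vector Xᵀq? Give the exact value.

Entry 2 ↔ basis r, so (Xᵀq)_{2} = Σᵢ (r)·qᵢ = (2)·(9) + (3)·(16) + (6)·(49) + (9)·(103) = 1287.

1287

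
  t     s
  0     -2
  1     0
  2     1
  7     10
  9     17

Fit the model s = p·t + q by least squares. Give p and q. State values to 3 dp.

Entries of MᵀM: Σt·t = 135, Σt = 19, Σ1 = 5.
For Mᵀs: Σt·s = 225, Σs = 26.
MᵀM·[p, q]ᵀ = Mᵀs becomes [[135, 19]; [19, 5]]·[p, q]ᵀ = [225, 26]ᵀ.
Determinant 135·5 − 19² = 314.
p = (225·5 − 19·26)/314 = 631/314; q = (135·26 − 19·225)/314 = -765/314.

p = 2.010, q = -2.436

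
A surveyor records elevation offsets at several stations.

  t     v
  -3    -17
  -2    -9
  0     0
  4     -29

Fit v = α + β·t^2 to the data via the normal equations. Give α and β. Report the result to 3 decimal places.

α = -0.837, β = -1.781

Normal-equation sums: Σ1 = 4, Σt^2 = 29, Σt^2·t^2 = 353.
Right-hand side: Σv = -55, Σt^2·v = -653.
Δ = 4·353 − 29² = 571.
α = ((-55)·353 − 29·(-653))/571 = -478/571; β = (4·(-653) − 29·(-55))/571 = -1017/571.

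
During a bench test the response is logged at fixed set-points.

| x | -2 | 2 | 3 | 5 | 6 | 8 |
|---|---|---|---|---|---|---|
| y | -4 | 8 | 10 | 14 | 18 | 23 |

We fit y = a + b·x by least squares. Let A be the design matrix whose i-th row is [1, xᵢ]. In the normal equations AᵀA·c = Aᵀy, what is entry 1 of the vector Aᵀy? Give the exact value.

69

Entry 1 ↔ basis 1, so (Aᵀy)_{1} = Σᵢ yᵢ = (1)·(-4) + (1)·(8) + (1)·(10) + (1)·(14) + (1)·(18) + (1)·(23) = 69.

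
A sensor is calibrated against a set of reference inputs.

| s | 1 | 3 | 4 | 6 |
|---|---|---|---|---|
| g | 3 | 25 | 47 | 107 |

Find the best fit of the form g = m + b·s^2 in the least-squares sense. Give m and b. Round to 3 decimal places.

Setting ∂/∂m … = 0 gives: 4·m + 62·b = 182;  62·m + 1634·b = 4832.
Δ = 4·1634 − 62² = 2692.
m = (182·1634 − 62·4832)/2692 = -549/673; b = (4·4832 − 62·182)/2692 = 2011/673.

m = -0.816, b = 2.988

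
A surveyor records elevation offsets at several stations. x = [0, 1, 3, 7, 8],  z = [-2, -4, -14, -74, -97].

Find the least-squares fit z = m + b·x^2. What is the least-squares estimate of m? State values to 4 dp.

Sums needed: Σ1 = 5, Σx^2 = 123, Σx^2·x^2 = 6579.
For Aᵀz: Σz = -191, Σx^2·z = -9964.
AᵀA·[m, b]ᵀ = Aᵀz becomes [[5, 123]; [123, 6579]]·[m, b]ᵀ = [-191, -9964]ᵀ.
Eliminating b: 6579·(row 1) − 123·(row 2) gives 17766·m = 6579·(-191) − 123·(-9964) = -31017, so m = -1477/846.
Then b = ((-9964) − 123·(-1477/846))/6579 = -3761/2538.

m = -1.7459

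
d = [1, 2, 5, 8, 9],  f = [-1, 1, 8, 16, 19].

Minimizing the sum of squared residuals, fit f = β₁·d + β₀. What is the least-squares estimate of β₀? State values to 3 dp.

β₀ = -3.900

Normal-equation sums: Σd·d = 175, Σd = 25, Σ1 = 5.
Moment sums: Σd·f = 340, Σf = 43.
MᵀM·[β₁, β₀]ᵀ = Mᵀf becomes [[175, 25]; [25, 5]]·[β₁, β₀]ᵀ = [340, 43]ᵀ.
Eliminating β₀: 5·(row 1) − 25·(row 2) gives 250·β₁ = 5·340 − 25·43 = 625, so β₁ = 5/2.
Then β₀ = (43 − 25·(5/2))/5 = -39/10.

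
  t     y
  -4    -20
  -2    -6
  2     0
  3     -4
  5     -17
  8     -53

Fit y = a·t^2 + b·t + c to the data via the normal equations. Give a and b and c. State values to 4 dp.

Normal-equation sums: Σt^2·t^2 = 5090, Σt^2·t = 600, Σt^2 = 122, Σt·t = 122, Σt = 12, Σ1 = 6.
Moment sums: Σt^2·y = -4197, Σt·y = -429, Σy = -100.
So XᵀX·[a, b, c]ᵀ = Xᵀy: [[5090, 600, 122]; [600, 122, 12]; [122, 12, 6]]·[a, b, c]ᵀ = [-4197, -429, -100]ᵀ.
Row-reducing yields a = -195773/193468, b = 64773/48367, c = 238067/193468.

a = -1.0119, b = 1.3392, c = 1.2305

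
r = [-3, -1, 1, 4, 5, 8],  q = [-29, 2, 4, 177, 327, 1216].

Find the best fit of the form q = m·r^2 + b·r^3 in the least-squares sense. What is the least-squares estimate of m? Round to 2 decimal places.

Setting ∂/∂m … = 0 gives: 5060·m + 36674·b = 88576;  36674·m + 282596·b = 675580.
Determinant 5060·282596 − 36674² = 84953484.
m = (88576·282596 − 36674·675580)/84953484 = 21250198/7079457; b = (5060·675580 − 36674·88576)/84953484 = 1287868/643587.

m = 3.00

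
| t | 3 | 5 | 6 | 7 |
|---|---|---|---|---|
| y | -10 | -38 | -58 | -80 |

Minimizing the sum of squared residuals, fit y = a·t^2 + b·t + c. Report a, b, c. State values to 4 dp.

Compute the Gram sums: Σt^2·t^2 = 4403, Σt^2·t = 711, Σt^2 = 119, Σt·t = 119, Σt = 21, Σ1 = 4.
And Σt^2·y = -7048, Σt·y = -1128, Σy = -186.
Normal equations: [[4403, 711, 119]; [711, 119, 21]; [119, 21, 4]]·[a, b, c]ᵀ = [-7048, -1128, -186]ᵀ.
Solving the 3×3 system (Gaussian elimination) gives a = -37/22, b = -81/110, c = 37/5.

a = -1.6818, b = -0.7364, c = 7.4000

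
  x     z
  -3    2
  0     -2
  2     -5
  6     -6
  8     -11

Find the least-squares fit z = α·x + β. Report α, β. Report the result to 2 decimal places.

α = -1.05, β = -1.68

MᵀM·[α, β]ᵀ = Mᵀz reads: 113·α + 13·β = -140;  13·α + 5·β = -22.
Eliminating β: 5·(row 1) − 13·(row 2) gives 396·α = 5·(-140) − 13·(-22) = -414, so α = -23/22.
Then β = ((-22) − 13·(-23/22))/5 = -37/22.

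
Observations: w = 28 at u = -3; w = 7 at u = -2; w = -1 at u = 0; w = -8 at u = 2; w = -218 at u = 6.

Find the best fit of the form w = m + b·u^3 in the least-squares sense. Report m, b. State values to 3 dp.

m = -0.284, b = -1.008

The normal system AᵀA·[m, b]ᵀ = Aᵀw is [[5, 189]; [189, 47513]]·[m, b]ᵀ = [-192, -47964]ᵀ.
Δ = 5·47513 − 189² = 201844.
m = ((-192)·47513 − 189·(-47964))/201844 = -14325/50461; b = (5·(-47964) − 189·(-192))/201844 = -50883/50461.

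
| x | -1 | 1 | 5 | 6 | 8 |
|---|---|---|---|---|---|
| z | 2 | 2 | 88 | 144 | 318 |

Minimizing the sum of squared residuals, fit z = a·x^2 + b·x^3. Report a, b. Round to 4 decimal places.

Normal-equation sums: Σx^2·x^2 = 6019, Σx^2·x^3 = 43669, Σx^3·x^3 = 324427.
Right-hand side: Σx^2·z = 27740, Σx^3·z = 204920.
Normal equations: [[6019, 43669]; [43669, 324427]]·[a, b]ᵀ = [27740, 204920]ᵀ.
Δ = 6019·324427 − 43669² = 45744552.
a = (27740·324427 − 43669·204920)/45744552 = 1415375/1270682; b = (6019·204920 − 43669·27740)/45744552 = 612095/1270682.

a = 1.1139, b = 0.4817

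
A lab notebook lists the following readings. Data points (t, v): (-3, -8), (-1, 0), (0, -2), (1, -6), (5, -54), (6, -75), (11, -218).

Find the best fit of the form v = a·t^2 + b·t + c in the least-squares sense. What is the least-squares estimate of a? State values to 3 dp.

a = -1.533

Entries of AᵀA: Σt^2·t^2 = 16645, Σt^2·t = 1645, Σt^2 = 193, Σt·t = 193, Σt = 19, Σ1 = 7.
Right-hand side: Σt^2·v = -30506, Σt·v = -3100, Σv = -363.
Normal equations: [[16645, 1645, 193]; [1645, 193, 19]; [193, 19, 7]]·[a, b, c]ᵀ = [-30506, -3100, -363]ᵀ.
Row-reducing yields a = -205351/133986, b = -1126667/401958, c = -400418/200979.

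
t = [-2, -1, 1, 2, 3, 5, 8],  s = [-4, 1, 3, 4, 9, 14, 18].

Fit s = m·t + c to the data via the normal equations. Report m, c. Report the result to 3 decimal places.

The normal system AᵀA·[m, c]ᵀ = Aᵀs is [[108, 16]; [16, 7]]·[m, c]ᵀ = [259, 45]ᵀ.
Determinant 108·7 − 16² = 500.
m = (259·7 − 16·45)/500 = 1093/500; c = (108·45 − 16·259)/500 = 179/125.

m = 2.186, c = 1.432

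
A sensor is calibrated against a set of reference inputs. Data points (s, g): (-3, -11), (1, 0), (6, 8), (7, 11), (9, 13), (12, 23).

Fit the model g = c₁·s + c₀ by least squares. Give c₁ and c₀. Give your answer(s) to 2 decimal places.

The normal equations are: 320·c₁ + 32·c₀ = 551;  32·c₁ + 6·c₀ = 44.
det = 320·6 − 32² = 896.
c₁ = (551·6 − 32·44)/896 = 949/448; c₀ = (320·44 − 32·551)/896 = -111/28.

c₁ = 2.12, c₀ = -3.96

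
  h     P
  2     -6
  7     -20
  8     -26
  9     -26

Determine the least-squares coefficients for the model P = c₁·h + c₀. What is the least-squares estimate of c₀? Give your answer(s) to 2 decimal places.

c₀ = 0.00

The normal system AᵀA·[c₁, c₀]ᵀ = AᵀP is [[198, 26]; [26, 4]]·[c₁, c₀]ᵀ = [-594, -78]ᵀ.
Eliminating c₀: 4·(row 1) − 26·(row 2) gives 116·c₁ = 4·(-594) − 26·(-78) = -348, so c₁ = -3.
Then c₀ = ((-78) − 26·(-3))/4 = 0.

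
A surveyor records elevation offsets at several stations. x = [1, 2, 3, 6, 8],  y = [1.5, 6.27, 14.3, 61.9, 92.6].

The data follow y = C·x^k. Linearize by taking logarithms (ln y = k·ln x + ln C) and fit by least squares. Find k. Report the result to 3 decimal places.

k = 2.012

Linearized form: ln y = k·ln x + ln C. From the 5 transformed points,
XᵀX = [[9.2219, 5.6630]; [5.6630, 5]], rhs = [21.0033, 13.5553]ᵀ  (here Σln x = 5.6630, Σ(ln x)² = 9.2219, Σln y = 13.5553, Σln x·ln y = 21.0033).
Slope k = (n·Σln x·ln y − Σln x·Σln y)/(n·Σ(ln x)² − (Σln x)²) = (5·21.0033 − 5.6630·13.5553)/14.0403 = 2.01231; ln C = (Σln y − k·Σln x)/n = 0.43194.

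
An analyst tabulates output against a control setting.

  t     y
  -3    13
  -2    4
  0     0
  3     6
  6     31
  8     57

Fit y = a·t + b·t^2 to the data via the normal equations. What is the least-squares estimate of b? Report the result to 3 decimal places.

Setting ∂/∂a … = 0 gives: 122·a + 720·b = 613;  720·a + 5570·b = 4951.
(Σt·t = 122, Σt·t^2 = 720, Σt^2·t^2 = 5570, Σt·y = 613, Σt^2·y = 4951.)
Δ = 122·5570 − 720² = 161140.
a = (613·5570 − 720·4951)/161140 = -15031/16114; b = (122·4951 − 720·613)/161140 = 81331/80570.

b = 1.009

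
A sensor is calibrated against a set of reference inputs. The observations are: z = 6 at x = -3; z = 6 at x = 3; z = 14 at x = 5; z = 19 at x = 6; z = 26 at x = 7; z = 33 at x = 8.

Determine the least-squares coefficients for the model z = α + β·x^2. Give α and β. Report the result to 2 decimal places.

Entries of AᵀA: Σ1 = 6, Σx^2 = 192, Σx^2·x^2 = 8580.
For Aᵀz: Σz = 104, Σx^2·z = 4528.
det = 6·8580 − 192² = 14616.
α = (104·8580 − 192·4528)/14616 = 956/609; β = (6·4528 − 192·104)/14616 = 100/203.

α = 1.57, β = 0.49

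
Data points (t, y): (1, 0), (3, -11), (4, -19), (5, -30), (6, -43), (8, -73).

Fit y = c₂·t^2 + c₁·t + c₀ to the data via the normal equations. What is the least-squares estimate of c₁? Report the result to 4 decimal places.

MᵀM·[c₂, c₁, c₀]ᵀ = Mᵀy reads: 6355·c₂ + 945·c₁ + 151·c₀ = -7373;  945·c₂ + 151·c₁ + 27·c₀ = -1101;  151·c₂ + 27·c₁ + 6·c₀ = -176.
Row-reducing yields c₂ = -61/62, c₁ = -5925/3658, c₀ = 4968/1829.

c₁ = -1.6197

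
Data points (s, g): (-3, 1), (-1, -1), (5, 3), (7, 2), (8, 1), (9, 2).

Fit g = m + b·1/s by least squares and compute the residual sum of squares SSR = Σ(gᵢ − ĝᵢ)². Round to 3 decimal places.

Setting ∂/∂m … = 0 gives: 6·m + (-1901/2520)·b = 8;  (-1901/2520)·m + (7617241/6350400)·b = 4787/2520.
Determinant 6·(7617241/6350400) − (-1901/2520)² = 8417929/1270080.
m = (8·(7617241/6350400) − (-1901/2520)·(4787/2520))/(8417929/1270080) = 14007603/8417929; b = (6·(4787/2520) − (-1901/2520)·8)/(8417929/1270080) = 22140720/8417929.
Residuals: 1790566/8417929, -284812/8417929, 6818040/8417929, -2555/64259, -8357264/8417929, 368175/8417929; SSR = 14239174/8417929.

SSR = 1.692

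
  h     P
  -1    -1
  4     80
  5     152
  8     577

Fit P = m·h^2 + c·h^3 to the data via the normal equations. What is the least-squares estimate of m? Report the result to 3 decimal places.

m = 1.091

From the data, Σh^2·h^2 = 4978, Σh^2·h^3 = 36916, Σh^3·h^3 = 281866.
Moment sums: Σh^2·P = 42007, Σh^3·P = 319545.
Normal equations: [[4978, 36916]; [36916, 281866]]·[m, c]ᵀ = [42007, 319545]ᵀ.
Eliminating c: 281866·(row 1) − 36916·(row 2) gives 40337892·m = 281866·42007 − 36916·319545 = 44021842, so m = 22010921/20168946.
Then c = (319545 − 36916·(22010921/20168946))/281866 = 19982299/20168946.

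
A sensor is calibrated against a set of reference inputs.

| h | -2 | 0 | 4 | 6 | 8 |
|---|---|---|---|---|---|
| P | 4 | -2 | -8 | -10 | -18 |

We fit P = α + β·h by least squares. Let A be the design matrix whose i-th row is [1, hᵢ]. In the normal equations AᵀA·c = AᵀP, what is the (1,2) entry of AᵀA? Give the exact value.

16

Row 1 ↔ basis 1, column 2 ↔ basis h, so (AᵀA)_{1,2} = Σᵢ h = (1)·(-2) + (1)·(0) + (1)·(4) + (1)·(6) + (1)·(8) = 16.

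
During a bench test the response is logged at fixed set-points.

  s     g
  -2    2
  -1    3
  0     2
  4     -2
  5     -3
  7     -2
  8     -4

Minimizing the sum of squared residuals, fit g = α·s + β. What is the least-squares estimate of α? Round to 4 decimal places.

α = -0.6667

From the data, Σs·s = 159, Σs = 21, Σ1 = 7.
Moment sums: Σs·g = -76, Σg = -4.
XᵀX·[α, β]ᵀ = Xᵀg becomes [[159, 21]; [21, 7]]·[α, β]ᵀ = [-76, -4]ᵀ.
Eliminating β: 7·(row 1) − 21·(row 2) gives 672·α = 7·(-76) − 21·(-4) = -448, so α = -2/3.
Then β = ((-4) − 21·(-2/3))/7 = 10/7.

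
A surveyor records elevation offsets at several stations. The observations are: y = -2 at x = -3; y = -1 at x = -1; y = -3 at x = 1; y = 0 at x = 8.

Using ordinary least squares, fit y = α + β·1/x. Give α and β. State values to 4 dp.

Compute the Gram sums: Σ1 = 4, Σ1/x = -5/24, Σ1/x·1/x = 1225/576.
Right-hand side: Σy = -6, Σ1/x·y = -4/3.
Eliminating β: (1225/576)·(row 1) − (-5/24)·(row 2) gives (1625/192)·α = (1225/576)·(-6) − (-5/24)·(-4/3) = -3755/288, so α = -1502/975.
Then β = ((-4/3) − (-5/24)·(-1502/975))/(1225/576) = -1264/1625.

α = -1.5405, β = -0.7778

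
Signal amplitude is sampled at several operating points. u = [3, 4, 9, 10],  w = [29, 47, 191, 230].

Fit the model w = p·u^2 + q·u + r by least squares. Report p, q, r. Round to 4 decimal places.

Sums needed: Σu^2·u^2 = 16898, Σu^2·u = 1820, Σu^2 = 206, Σu·u = 206, Σu = 26, Σ1 = 4.
Right-hand side: Σu^2·w = 39484, Σu·w = 4294, Σw = 497.
So AᵀA·[p, q, r]ᵀ = Aᵀw: [[16898, 1820, 206]; [1820, 206, 26]; [206, 26, 4]]·[p, q, r]ᵀ = [39484, 4294, 497]ᵀ.
Solving the 3×3 system (Gaussian elimination) gives p = 7/4, q = 887/148, r = -715/148.

p = 1.7500, q = 5.9932, r = -4.8311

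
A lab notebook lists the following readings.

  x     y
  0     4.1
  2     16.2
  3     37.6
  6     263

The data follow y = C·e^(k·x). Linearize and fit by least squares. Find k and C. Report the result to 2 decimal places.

k = 0.70, C = 4.20

Let Y = ln y. Fitting Y = k·x + ln C by least squares:
Sums: Σx = 11.0000, Σ(x)² = 49.0000, Σln y = 13.3952, Σx·ln y = 49.8840.
Normal system: [[49.0000, 11.0000]; [11.0000, 4]]·[k, ln C]ᵀ = [49.8840, 13.3952]ᵀ.
Slope k = (n·Σx·ln y − Σx·Σln y)/(n·Σ(x)² − (Σx)²) = (4·49.8840 − 11.0000·13.3952)/75.0000 = 0.69585; ln C = (Σln y − k·Σx)/n = 1.43519, so C = exp(1.43519) = 4.20044.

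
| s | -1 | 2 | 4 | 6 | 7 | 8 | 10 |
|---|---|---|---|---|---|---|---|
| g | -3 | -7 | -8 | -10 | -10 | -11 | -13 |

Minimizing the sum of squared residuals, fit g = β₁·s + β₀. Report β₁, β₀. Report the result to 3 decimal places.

Entries of AᵀA: Σs·s = 270, Σs = 36, Σ1 = 7.
For Aᵀg: Σs·g = -391, Σg = -62.
So AᵀA·[β₁, β₀]ᵀ = Aᵀg: [[270, 36]; [36, 7]]·[β₁, β₀]ᵀ = [-391, -62]ᵀ.
Eliminating β₀: 7·(row 1) − 36·(row 2) gives 594·β₁ = 7·(-391) − 36·(-62) = -505, so β₁ = -505/594.
Then β₀ = ((-62) − 36·(-505/594))/7 = -148/33.

β₁ = -0.850, β₀ = -4.485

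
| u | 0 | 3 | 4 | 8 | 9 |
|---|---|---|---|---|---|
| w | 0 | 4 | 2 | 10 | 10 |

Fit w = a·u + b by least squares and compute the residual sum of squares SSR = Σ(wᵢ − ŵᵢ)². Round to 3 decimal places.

SSR = 7.226

The normal system AᵀA·[a, b]ᵀ = Aᵀw is [[170, 24]; [24, 5]]·[a, b]ᵀ = [190, 26]ᵀ.
Δ = 170·5 − 24² = 274.
a = (190·5 − 24·26)/274 = 163/137; b = (170·26 − 24·190)/274 = -70/137.
Residuals: 70/137, 129/137, -308/137, 136/137, -27/137; SSR = 990/137.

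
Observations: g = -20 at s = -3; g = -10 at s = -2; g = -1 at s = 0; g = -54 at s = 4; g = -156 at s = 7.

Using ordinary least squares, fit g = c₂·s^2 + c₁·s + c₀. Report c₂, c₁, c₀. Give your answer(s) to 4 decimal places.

c₂ = -2.8857, c₁ = -1.9127, c₀ = -0.8878

Entries of MᵀM: Σs^2·s^2 = 2754, Σs^2·s = 372, Σs^2 = 78, Σs·s = 78, Σs = 6, Σ1 = 5.
Right-hand side: Σs^2·g = -8728, Σs·g = -1228, Σg = -241.
Row-reducing yields c₂ = -37667/13053, c₁ = -24967/13053, c₀ = -3863/4351.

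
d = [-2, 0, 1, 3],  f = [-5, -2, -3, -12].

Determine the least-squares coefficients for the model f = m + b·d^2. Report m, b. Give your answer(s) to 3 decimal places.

m = -1.643, b = -1.102

MᵀM·[m, b]ᵀ = Mᵀf reads: 4·m + 14·b = -22;  14·m + 98·b = -131.
(Σ1 = 4, Σd^2 = 14, Σd^2·d^2 = 98, Σf = -22, Σd^2·f = -131.)
Eliminating b: 98·(row 1) − 14·(row 2) gives 196·m = 98·(-22) − 14·(-131) = -322, so m = -23/14.
Then b = ((-131) − 14·(-23/14))/98 = -54/49.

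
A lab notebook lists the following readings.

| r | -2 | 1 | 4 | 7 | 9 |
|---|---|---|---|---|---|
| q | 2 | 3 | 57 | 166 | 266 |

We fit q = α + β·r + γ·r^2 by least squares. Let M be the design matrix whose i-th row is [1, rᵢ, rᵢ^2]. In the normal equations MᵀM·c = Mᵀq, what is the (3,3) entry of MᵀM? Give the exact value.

9235

Row 3 ↔ basis r^2, column 3 ↔ basis r^2, so (MᵀM)_{3,3} = Σᵢ (r^2)·(r^2) = (4)·(4) + (1)·(1) + (16)·(16) + (49)·(49) + (81)·(81) = 9235.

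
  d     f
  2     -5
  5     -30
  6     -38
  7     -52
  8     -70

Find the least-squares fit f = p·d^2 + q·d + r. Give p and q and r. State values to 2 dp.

p = -1.02, q = -0.37, r = -0.47

Normal-equation sums: Σd^2·d^2 = 8434, Σd^2·d = 1204, Σd^2 = 178, Σd·d = 178, Σd = 28, Σ1 = 5.
Right-hand side: Σd^2·f = -9166, Σd·f = -1312, Σf = -195.
So XᵀX·[p, q, r]ᵀ = Xᵀf: [[8434, 1204, 178]; [1204, 178, 28]; [178, 28, 5]]·[p, q, r]ᵀ = [-9166, -1312, -195]ᵀ.
Row-reducing yields p = -652/637, q = -34/91, r = -23/49.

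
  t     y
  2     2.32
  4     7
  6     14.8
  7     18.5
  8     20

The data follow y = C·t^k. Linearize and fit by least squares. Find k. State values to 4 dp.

Taking logs, ln y = k·ln t + ln C, so regress ln y on ln t.
Σln t = 7.8966, Σ(ln t)² = 13.7233, Σln y = 11.3956, Σln t·ln y = 20.0162.
Equations: 13.7233·k + 7.8966·ln C = 20.0162;  7.8966·k + 5·ln C = 11.3956.
Solving (det = 6.2610): k = 1.61238, ln C = -0.26733.

k = 1.6124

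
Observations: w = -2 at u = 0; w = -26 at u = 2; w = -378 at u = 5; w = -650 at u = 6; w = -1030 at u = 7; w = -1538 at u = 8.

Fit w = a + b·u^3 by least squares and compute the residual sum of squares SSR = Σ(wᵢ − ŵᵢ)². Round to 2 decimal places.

SSR = 1.76

MᵀM·[a, b]ᵀ = Mᵀw reads: 6·a + 1204·b = -3624;  1204·a + 442138·b = -1328604.
(Σ1 = 6, Σu^3 = 1204, Σu^3·u^3 = 442138, Σw = -3624, Σu^3·w = -1328604.)
Eliminating b: 442138·(row 1) − 1204·(row 2) gives 1203212·a = 442138·(-3624) − 1204·(-1328604) = -2668896, so a = -667224/300803.
Then b = ((-1328604) − 1204·(-667224/300803))/442138 = -902082/300803.
Residuals: 65618/300803, 63002/300803, -276060/300803, -5014/300803, 254260/300803, -101806/300803; SSR = 530320/300803.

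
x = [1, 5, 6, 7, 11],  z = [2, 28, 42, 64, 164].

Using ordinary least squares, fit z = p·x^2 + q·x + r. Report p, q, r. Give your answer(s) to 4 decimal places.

From the data, Σx^2·x^2 = 18964, Σx^2·x = 2016, Σx^2 = 232, Σx·x = 232, Σx = 30, Σ1 = 5.
And Σx^2·z = 25194, Σx·z = 2646, Σz = 300.
Normal equations: [[18964, 2016, 232]; [2016, 232, 30]; [232, 30, 5]]·[p, q, r]ᵀ = [25194, 2646, 300]ᵀ.
Inverting the 3×3 Gram matrix, [p, q, r]ᵀ = [2805/1778, -61533/23114, 32031/11557]ᵀ.

p = 1.5776, q = -2.6622, r = 2.7716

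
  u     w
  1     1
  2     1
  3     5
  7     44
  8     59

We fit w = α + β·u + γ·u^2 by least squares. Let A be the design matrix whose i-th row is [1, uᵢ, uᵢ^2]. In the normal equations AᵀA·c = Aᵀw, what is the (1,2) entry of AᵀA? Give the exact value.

21

Row 1 ↔ basis 1, column 2 ↔ basis u, so (AᵀA)_{1,2} = Σᵢ u = (1)·(1) + (1)·(2) + (1)·(3) + (1)·(7) + (1)·(8) = 21.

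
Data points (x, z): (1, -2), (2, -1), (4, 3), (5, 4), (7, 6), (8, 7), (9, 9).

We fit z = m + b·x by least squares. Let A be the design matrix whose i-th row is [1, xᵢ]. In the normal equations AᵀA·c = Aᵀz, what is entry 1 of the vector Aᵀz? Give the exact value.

Entry 1 ↔ basis 1, so (Aᵀz)_{1} = Σᵢ zᵢ = (1)·(-2) + (1)·(-1) + (1)·(3) + (1)·(4) + (1)·(6) + (1)·(7) + (1)·(9) = 26.

26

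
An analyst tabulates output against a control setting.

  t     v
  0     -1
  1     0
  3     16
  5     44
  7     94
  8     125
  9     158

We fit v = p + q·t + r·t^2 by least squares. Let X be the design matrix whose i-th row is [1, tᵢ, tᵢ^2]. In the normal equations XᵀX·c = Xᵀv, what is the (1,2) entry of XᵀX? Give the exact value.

Row 1 ↔ basis 1, column 2 ↔ basis t, so (XᵀX)_{1,2} = Σᵢ t = (1)·(0) + (1)·(1) + (1)·(3) + (1)·(5) + (1)·(7) + (1)·(8) + (1)·(9) = 33.

33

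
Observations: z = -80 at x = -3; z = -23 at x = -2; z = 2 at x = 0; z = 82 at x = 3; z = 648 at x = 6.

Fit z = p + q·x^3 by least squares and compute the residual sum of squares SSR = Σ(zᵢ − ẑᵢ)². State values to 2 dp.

SSR = 0.82

Forming MᵀM = [[5, 208]; [208, 48178]] and Mᵀz = [629, 144526]ᵀ gives MᵀM·[p, q]ᵀ = Mᵀz.
Δ = 5·48178 − 208² = 197626.
p = (629·48178 − 208·144526)/197626 = 9329/7601; q = (5·144526 − 208·629)/197626 = 295899/98813.
Residuals: -37044/98813, -26784/98813, 5873/7601, -7884/98813, -4637/98813; SSR = 80986/98813.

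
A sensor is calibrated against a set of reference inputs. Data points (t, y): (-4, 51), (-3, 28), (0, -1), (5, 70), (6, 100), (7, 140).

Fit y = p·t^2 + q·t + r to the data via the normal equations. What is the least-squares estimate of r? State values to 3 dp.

Entries of MᵀM: Σt^2·t^2 = 4659, Σt^2·t = 593, Σt^2 = 135, Σt·t = 135, Σt = 11, Σ1 = 6.
Right-hand side: Σt^2·y = 13278, Σt·y = 1642, Σy = 388.
MᵀM·[p, q, r]ᵀ = Mᵀy becomes [[4659, 593, 135]; [593, 135, 11]; [135, 11, 6]]·[p, q, r]ᵀ = [13278, 1642, 388]ᵀ.
Solving the 3×3 system (Gaussian elimination) gives p = 301075/100248, q = -31129/33416, r = -60137/50124.

r = -1.200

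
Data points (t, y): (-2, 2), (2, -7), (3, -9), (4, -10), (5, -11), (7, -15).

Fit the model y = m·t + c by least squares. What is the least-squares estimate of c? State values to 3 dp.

Forming MᵀM = [[107, 19]; [19, 6]] and Mᵀy = [-245, -50]ᵀ gives MᵀM·[m, c]ᵀ = Mᵀy.
Determinant 107·6 − 19² = 281.
m = ((-245)·6 − 19·(-50))/281 = -520/281; c = (107·(-50) − 19·(-245))/281 = -695/281.

c = -2.473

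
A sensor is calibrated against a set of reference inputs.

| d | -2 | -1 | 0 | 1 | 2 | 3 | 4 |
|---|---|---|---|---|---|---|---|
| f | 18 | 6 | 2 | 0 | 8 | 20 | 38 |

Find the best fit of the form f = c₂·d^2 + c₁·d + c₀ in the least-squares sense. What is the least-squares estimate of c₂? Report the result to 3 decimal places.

c₂ = 2.976

Compute the Gram sums: Σd^2·d^2 = 371, Σd^2·d = 91, Σd^2 = 35, Σd·d = 35, Σd = 7, Σ1 = 7.
And Σd^2·f = 898, Σd·f = 186, Σf = 92.
MᵀM·[c₂, c₁, c₀]ᵀ = Mᵀf becomes [[371, 91, 35]; [91, 35, 7]; [35, 7, 7]]·[c₂, c₁, c₀]ᵀ = [898, 186, 92]ᵀ.
Row-reducing yields c₂ = 125/42, c₁ = -109/42, c₀ = 6/7.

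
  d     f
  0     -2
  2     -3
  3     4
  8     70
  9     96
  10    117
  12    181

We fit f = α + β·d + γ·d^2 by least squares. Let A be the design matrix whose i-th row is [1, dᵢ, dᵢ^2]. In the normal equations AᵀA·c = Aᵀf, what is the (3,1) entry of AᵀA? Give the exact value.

402

Row 3 ↔ basis d^2, column 1 ↔ basis 1, so (AᵀA)_{3,1} = Σᵢ d^2 = (0)·(1) + (4)·(1) + (9)·(1) + (64)·(1) + (81)·(1) + (100)·(1) + (144)·(1) = 402.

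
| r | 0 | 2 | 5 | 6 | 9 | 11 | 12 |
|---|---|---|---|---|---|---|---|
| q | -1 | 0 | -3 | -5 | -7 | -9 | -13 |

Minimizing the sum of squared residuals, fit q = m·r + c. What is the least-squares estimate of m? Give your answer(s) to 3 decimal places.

m = -0.975

Setting ∂/∂m … = 0 gives: 411·m + 45·c = -363;  45·m + 7·c = -38.
(Σr·r = 411, Σr = 45, Σ1 = 7, Σr·q = -363, Σq = -38.)
Determinant 411·7 − 45² = 852.
m = ((-363)·7 − 45·(-38))/852 = -277/284; c = (411·(-38) − 45·(-363))/852 = 239/284.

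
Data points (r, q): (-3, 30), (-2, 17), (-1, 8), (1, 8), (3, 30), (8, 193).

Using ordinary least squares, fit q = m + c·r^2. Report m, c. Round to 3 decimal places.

Setting ∂/∂m … = 0 gives: 6·m + 88·c = 286;  88·m + 4276·c = 12976.
(Σ1 = 6, Σr^2 = 88, Σr^2·r^2 = 4276, Σq = 286, Σr^2·q = 12976.)
Eliminating c: 4276·(row 1) − 88·(row 2) gives 17912·m = 4276·286 − 88·12976 = 81048, so m = 10131/2239.
Then c = (12976 − 88·(10131/2239))/4276 = 6586/2239.

m = 4.525, c = 2.941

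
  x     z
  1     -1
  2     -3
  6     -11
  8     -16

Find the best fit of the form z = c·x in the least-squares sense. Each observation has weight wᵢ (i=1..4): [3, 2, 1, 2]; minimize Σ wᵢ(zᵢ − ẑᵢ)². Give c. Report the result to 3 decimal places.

c = -1.926

Compute the Gram sums: Σwᵢ·x·x = 175.
And Σwᵢ·x·z = -337.
Normal equations: [[175]]·[c]ᵀ = [-337]ᵀ.
c = (-337)/175 = -1.92571.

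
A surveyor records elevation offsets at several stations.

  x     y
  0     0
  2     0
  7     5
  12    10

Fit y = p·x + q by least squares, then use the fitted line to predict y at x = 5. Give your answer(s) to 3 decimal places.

AᵀA·[p, q]ᵀ = Aᵀy reads: 197·p + 21·q = 155;  21·p + 4·q = 15.
(Σx·x = 197, Σx = 21, Σ1 = 4, Σx·y = 155, Σy = 15.)
Determinant 197·4 − 21² = 347.
p = (155·4 − 21·15)/347 = 305/347; q = (197·15 − 21·155)/347 = -300/347.
At x = 5: ŷ = (305/347)·(5) + (-300/347)·(1) = 1225/347.

ŷ = 3.530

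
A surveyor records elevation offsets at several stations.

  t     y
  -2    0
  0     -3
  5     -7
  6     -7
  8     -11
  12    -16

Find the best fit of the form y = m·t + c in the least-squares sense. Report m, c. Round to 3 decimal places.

m = -1.087, c = -2.082

The normal system XᵀX·[m, c]ᵀ = Xᵀy is [[273, 29]; [29, 6]]·[m, c]ᵀ = [-357, -44]ᵀ.
Eliminating c: 6·(row 1) − 29·(row 2) gives 797·m = 6·(-357) − 29·(-44) = -866, so m = -866/797.
Then c = ((-44) − 29·(-866/797))/6 = -1659/797.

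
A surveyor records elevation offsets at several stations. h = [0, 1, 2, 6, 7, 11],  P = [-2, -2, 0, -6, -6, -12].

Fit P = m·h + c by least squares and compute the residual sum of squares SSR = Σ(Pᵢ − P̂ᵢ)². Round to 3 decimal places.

The normal system XᵀX·[m, c]ᵀ = XᵀP is [[211, 27]; [27, 6]]·[m, c]ᵀ = [-212, -28]ᵀ.
Determinant 211·6 − 27² = 537.
m = ((-212)·6 − 27·(-28))/537 = -172/179; c = (211·(-28) − 27·(-212))/537 = -184/537.
Residuals: -890/537, -374/537, 1216/537, 58/537, 574/537, -584/537; SSR = 5744/537.

SSR = 10.696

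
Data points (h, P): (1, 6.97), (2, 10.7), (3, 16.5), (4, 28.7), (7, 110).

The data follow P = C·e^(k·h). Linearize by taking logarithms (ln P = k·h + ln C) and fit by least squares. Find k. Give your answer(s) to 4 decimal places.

Linearized form: ln P = k·h + ln C. From the 5 transformed points,
Sums: Σh = 17.0000, Σ(h)² = 79.0000, Σln P = 15.1726, Σh·ln P = 61.4231.
Normal system: [[79.0000, 17.0000]; [17.0000, 5]]·[k, ln C]ᵀ = [61.4231, 15.1726]ᵀ.
Slope k = (n·Σh·ln P − Σh·Σln P)/(n·Σ(h)² − (Σh)²) = (5·61.4231 − 17.0000·15.1726)/106.0000 = 0.46398; ln C = (Σln P − k·Σh)/n = 1.45700.

k = 0.4640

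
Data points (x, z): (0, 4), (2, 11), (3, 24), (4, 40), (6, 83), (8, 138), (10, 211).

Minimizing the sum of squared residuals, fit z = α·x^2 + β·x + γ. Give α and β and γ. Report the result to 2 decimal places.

α = 1.94, β = 1.42, γ = 2.72

Compute the Gram sums: Σx^2·x^2 = 15745, Σx^2·x = 1827, Σx^2 = 229, Σx·x = 229, Σx = 33, Σ1 = 7.
Right-hand side: Σx^2·z = 33820, Σx·z = 3966, Σz = 511.
Inverting the 3×3 Gram matrix, [α, β, γ]ᵀ = [107453/55286, 78537/55286, 75192/27643]ᵀ.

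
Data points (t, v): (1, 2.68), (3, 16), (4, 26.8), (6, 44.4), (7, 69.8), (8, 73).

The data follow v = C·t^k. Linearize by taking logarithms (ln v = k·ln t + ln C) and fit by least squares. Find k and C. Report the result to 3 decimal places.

Let Y = ln v. Fitting Y = k·ln t + ln C by least squares:
Over the data: Σln t = 8.3020, Σ(ln t)² = 14.4498, Σln v = 19.3761, Σln t·ln v = 31.5846.
Normal system: [[14.4498, 8.3020]; [8.3020, 6]]·[k, ln C]ᵀ = [31.5846, 19.3761]ᵀ.
Δ = 14.4498·6 − (8.3020)² = 17.7753; k = (31.5846·6 − 8.3020·19.3761)/17.7753 = 1.61160, ln C = (14.4498·19.3761 − 8.3020·31.5846)/17.7753 = 0.99943, so C = exp(0.99943) = 2.71673.

k = 1.612, C = 2.717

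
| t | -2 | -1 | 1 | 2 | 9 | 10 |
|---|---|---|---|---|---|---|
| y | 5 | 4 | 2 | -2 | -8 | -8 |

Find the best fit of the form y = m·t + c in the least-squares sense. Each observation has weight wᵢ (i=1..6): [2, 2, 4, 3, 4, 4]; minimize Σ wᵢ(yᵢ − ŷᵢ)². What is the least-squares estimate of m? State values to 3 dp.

Normal-equation sums: Σwᵢ·t·t = 750, Σwᵢ·t = 80, Σwᵢ·1 = 19.
Moment sums: Σwᵢ·t·y = -640, Σwᵢ·y = -44.
Eliminating c: 19·(row 1) − 80·(row 2) gives 7850·m = 19·(-640) − 80·(-44) = -8640, so m = -864/785.
Then c = ((-44) − 80·(-864/785))/19 = 364/157.

m = -1.101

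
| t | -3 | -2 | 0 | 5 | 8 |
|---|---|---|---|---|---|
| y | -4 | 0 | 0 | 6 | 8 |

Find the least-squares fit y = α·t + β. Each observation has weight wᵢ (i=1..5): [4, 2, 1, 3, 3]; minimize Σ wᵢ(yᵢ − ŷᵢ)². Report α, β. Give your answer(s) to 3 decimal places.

Compute the Gram sums: Σwᵢ·t·t = 311, Σwᵢ·t = 23, Σwᵢ·1 = 13.
Right-hand side: Σwᵢ·t·y = 330, Σwᵢ·y = 26.
Normal equations: [[311, 23]; [23, 13]]·[α, β]ᵀ = [330, 26]ᵀ.
det = 311·13 − 23² = 3514.
α = (330·13 − 23·26)/3514 = 1846/1757; β = (311·26 − 23·330)/3514 = 248/1757.

α = 1.051, β = 0.141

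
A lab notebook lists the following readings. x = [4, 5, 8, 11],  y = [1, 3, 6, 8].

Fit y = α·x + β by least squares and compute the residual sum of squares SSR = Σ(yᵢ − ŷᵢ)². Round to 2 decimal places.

From the data, Σx·x = 226, Σx = 28, Σ1 = 4.
For Mᵀy: Σx·y = 155, Σy = 18.
So MᵀM·[α, β]ᵀ = Mᵀy: [[226, 28]; [28, 4]]·[α, β]ᵀ = [155, 18]ᵀ.
Eliminating β: 4·(row 1) − 28·(row 2) gives 120·α = 4·155 − 28·18 = 116, so α = 29/30.
Then β = (18 − 28·(29/30))/4 = -34/15.
Residuals: -3/5, 13/30, 8/15, -11/30; SSR = 29/30.

SSR = 0.97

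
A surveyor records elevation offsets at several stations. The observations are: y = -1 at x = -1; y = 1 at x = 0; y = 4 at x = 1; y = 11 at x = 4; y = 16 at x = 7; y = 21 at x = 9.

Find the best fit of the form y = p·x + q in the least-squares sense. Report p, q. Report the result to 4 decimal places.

Entries of AᵀA: Σx·x = 148, Σx = 20, Σ1 = 6.
Moment sums: Σx·y = 350, Σy = 52.
So AᵀA·[p, q]ᵀ = Aᵀy: [[148, 20]; [20, 6]]·[p, q]ᵀ = [350, 52]ᵀ.
Δ = 148·6 − 20² = 488.
p = (350·6 − 20·52)/488 = 265/122; q = (148·52 − 20·350)/488 = 87/61.

p = 2.1721, q = 1.4262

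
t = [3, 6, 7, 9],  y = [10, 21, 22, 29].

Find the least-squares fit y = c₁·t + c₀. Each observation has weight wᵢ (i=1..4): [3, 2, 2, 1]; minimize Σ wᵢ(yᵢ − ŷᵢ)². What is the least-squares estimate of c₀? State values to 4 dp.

Forming AᵀWA = [[278, 44]; [44, 8]] and AᵀWy = [911, 145]ᵀ gives AᵀWA·[c₁, c₀]ᵀ = AᵀWy.
Eliminating c₀: 8·(row 1) − 44·(row 2) gives 288·c₁ = 8·911 − 44·145 = 908, so c₁ = 227/72.
Then c₀ = (145 − 44·(227/72))/8 = 113/144.

c₀ = 0.7847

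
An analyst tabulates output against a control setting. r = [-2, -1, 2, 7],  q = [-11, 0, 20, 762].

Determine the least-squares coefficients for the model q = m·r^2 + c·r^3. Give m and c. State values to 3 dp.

m = 1.218, c = 2.048

With design matrix M, MᵀM = [[2434, 16806]; [16806, 117778]] and Mᵀq = [37374, 261614]ᵀ.
det = 2434·117778 − 16806² = 4230016.
m = (37374·117778 − 16806·261614)/4230016 = 643761/528752; c = (2434·261614 − 16806·37374)/4230016 = 1082629/528752.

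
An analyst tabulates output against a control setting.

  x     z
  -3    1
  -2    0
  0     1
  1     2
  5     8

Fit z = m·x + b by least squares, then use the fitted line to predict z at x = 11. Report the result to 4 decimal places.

The normal system AᵀA·[m, b]ᵀ = Aᵀz is [[39, 1]; [1, 5]]·[m, b]ᵀ = [39, 12]ᵀ.
Eliminating b: 5·(row 1) − 1·(row 2) gives 194·m = 5·39 − 1·12 = 183, so m = 183/194.
Then b = (12 − 1·(183/194))/5 = 429/194.
At x = 11: ẑ = (183/194)·(11) + (429/194)·(1) = 1221/97.

ẑ = 12.5876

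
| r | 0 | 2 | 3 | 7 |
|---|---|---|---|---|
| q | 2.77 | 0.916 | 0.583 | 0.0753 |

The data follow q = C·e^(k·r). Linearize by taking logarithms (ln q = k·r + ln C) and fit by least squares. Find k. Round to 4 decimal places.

Linearized form: ln q = k·r + ln C. From the 4 transformed points,
AᵀA = [[62.0000, 12.0000]; [12.0000, 4]], rhs = [-19.8981, -2.1947]ᵀ  (here Σr = 12.0000, Σ(r)² = 62.0000, Σln q = -2.1947, Σr·ln q = -19.8981).
Δ = 62.0000·4 − (12.0000)² = 104.0000; k = (-19.8981·4 − 12.0000·-2.1947)/104.0000 = -0.51207, ln C = (62.0000·-2.1947 − 12.0000·-19.8981)/104.0000 = 0.98754.

k = -0.5121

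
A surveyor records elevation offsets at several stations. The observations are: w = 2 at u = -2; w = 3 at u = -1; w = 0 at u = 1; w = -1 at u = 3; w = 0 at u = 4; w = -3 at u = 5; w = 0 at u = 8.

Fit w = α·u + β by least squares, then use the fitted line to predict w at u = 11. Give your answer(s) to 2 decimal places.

ŵ = -3.01

Sums needed: Σu·u = 120, Σu = 18, Σ1 = 7.
Right-hand side: Σu·w = -25, Σw = 1.
So AᵀA·[α, β]ᵀ = Aᵀw: [[120, 18]; [18, 7]]·[α, β]ᵀ = [-25, 1]ᵀ.
det = 120·7 − 18² = 516.
α = ((-25)·7 − 18·1)/516 = -193/516; β = (120·1 − 18·(-25))/516 = 95/86.
At u = 11: ŵ = (-193/516)·(11) + (95/86)·(1) = -1553/516.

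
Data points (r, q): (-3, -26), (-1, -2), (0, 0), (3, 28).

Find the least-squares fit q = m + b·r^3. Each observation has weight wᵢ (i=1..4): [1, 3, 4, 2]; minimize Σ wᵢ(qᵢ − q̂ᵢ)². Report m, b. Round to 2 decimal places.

m = -0.03, b = 1.01

From the data, Σwᵢ·1 = 10, Σwᵢ·r^3 = 24, Σwᵢ·r^3·r^3 = 2190.
For XᵀWq: Σwᵢ·q = 24, Σwᵢ·r^3·q = 2220.
Δ = 10·2190 − 24² = 21324.
m = (24·2190 − 24·2220)/21324 = -60/1777; b = (10·2220 − 24·24)/21324 = 1802/1777.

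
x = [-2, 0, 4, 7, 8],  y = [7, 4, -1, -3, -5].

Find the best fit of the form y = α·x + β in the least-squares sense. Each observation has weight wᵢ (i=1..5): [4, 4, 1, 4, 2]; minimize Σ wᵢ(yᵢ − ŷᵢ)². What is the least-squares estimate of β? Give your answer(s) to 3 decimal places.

Sums needed: Σwᵢ·x·x = 356, Σwᵢ·x = 40, Σwᵢ·1 = 15.
Moment sums: Σwᵢ·x·y = -224, Σwᵢ·y = 21.
det = 356·15 − 40² = 3740.
α = ((-224)·15 − 40·21)/3740 = -210/187; β = (356·21 − 40·(-224))/3740 = 4109/935.

β = 4.395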